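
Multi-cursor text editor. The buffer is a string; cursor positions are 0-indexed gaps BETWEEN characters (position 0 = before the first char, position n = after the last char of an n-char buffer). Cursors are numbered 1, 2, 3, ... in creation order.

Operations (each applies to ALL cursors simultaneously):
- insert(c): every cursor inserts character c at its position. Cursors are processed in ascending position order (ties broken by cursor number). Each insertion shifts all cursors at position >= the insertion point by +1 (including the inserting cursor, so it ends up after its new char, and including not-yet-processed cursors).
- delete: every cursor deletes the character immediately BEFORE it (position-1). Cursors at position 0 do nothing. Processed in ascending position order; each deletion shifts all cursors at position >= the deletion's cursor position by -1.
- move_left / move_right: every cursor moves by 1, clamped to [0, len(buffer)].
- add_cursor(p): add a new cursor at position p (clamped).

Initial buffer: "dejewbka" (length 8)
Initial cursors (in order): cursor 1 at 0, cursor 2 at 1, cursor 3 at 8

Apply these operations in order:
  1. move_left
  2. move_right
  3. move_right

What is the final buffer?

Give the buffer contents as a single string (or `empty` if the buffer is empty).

After op 1 (move_left): buffer="dejewbka" (len 8), cursors c1@0 c2@0 c3@7, authorship ........
After op 2 (move_right): buffer="dejewbka" (len 8), cursors c1@1 c2@1 c3@8, authorship ........
After op 3 (move_right): buffer="dejewbka" (len 8), cursors c1@2 c2@2 c3@8, authorship ........

Answer: dejewbka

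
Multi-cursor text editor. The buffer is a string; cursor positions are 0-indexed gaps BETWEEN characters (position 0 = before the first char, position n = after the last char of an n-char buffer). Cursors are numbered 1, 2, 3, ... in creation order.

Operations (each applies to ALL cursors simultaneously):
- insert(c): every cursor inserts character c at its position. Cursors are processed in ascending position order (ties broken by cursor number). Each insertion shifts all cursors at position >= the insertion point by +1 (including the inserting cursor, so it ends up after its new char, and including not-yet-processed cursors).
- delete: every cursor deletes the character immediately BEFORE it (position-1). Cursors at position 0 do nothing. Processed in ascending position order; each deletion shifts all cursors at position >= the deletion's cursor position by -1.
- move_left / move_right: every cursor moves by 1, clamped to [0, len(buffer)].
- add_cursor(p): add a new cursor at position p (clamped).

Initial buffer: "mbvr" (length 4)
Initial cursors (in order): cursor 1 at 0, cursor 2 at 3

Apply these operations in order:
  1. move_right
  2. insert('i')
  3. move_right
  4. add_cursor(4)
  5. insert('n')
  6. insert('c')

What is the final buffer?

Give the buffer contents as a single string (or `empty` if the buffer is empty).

Answer: mibncvncrinc

Derivation:
After op 1 (move_right): buffer="mbvr" (len 4), cursors c1@1 c2@4, authorship ....
After op 2 (insert('i')): buffer="mibvri" (len 6), cursors c1@2 c2@6, authorship .1...2
After op 3 (move_right): buffer="mibvri" (len 6), cursors c1@3 c2@6, authorship .1...2
After op 4 (add_cursor(4)): buffer="mibvri" (len 6), cursors c1@3 c3@4 c2@6, authorship .1...2
After op 5 (insert('n')): buffer="mibnvnrin" (len 9), cursors c1@4 c3@6 c2@9, authorship .1.1.3.22
After op 6 (insert('c')): buffer="mibncvncrinc" (len 12), cursors c1@5 c3@8 c2@12, authorship .1.11.33.222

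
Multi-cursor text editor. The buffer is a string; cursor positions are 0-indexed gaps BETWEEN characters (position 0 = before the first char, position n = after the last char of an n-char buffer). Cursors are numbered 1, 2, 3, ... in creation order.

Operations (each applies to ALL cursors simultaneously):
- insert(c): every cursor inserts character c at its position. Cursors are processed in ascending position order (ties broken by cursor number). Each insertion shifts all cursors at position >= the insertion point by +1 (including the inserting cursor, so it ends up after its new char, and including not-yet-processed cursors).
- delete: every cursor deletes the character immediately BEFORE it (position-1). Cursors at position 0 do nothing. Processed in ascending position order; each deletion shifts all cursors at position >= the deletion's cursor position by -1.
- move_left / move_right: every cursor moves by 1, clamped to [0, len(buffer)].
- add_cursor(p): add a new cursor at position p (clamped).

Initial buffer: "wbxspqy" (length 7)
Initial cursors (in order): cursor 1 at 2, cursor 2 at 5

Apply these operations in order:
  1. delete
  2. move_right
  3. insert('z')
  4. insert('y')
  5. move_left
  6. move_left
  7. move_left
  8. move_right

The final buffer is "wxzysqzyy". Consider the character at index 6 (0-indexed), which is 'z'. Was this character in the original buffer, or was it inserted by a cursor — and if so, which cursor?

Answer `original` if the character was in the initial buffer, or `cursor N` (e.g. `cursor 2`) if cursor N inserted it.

After op 1 (delete): buffer="wxsqy" (len 5), cursors c1@1 c2@3, authorship .....
After op 2 (move_right): buffer="wxsqy" (len 5), cursors c1@2 c2@4, authorship .....
After op 3 (insert('z')): buffer="wxzsqzy" (len 7), cursors c1@3 c2@6, authorship ..1..2.
After op 4 (insert('y')): buffer="wxzysqzyy" (len 9), cursors c1@4 c2@8, authorship ..11..22.
After op 5 (move_left): buffer="wxzysqzyy" (len 9), cursors c1@3 c2@7, authorship ..11..22.
After op 6 (move_left): buffer="wxzysqzyy" (len 9), cursors c1@2 c2@6, authorship ..11..22.
After op 7 (move_left): buffer="wxzysqzyy" (len 9), cursors c1@1 c2@5, authorship ..11..22.
After op 8 (move_right): buffer="wxzysqzyy" (len 9), cursors c1@2 c2@6, authorship ..11..22.
Authorship (.=original, N=cursor N): . . 1 1 . . 2 2 .
Index 6: author = 2

Answer: cursor 2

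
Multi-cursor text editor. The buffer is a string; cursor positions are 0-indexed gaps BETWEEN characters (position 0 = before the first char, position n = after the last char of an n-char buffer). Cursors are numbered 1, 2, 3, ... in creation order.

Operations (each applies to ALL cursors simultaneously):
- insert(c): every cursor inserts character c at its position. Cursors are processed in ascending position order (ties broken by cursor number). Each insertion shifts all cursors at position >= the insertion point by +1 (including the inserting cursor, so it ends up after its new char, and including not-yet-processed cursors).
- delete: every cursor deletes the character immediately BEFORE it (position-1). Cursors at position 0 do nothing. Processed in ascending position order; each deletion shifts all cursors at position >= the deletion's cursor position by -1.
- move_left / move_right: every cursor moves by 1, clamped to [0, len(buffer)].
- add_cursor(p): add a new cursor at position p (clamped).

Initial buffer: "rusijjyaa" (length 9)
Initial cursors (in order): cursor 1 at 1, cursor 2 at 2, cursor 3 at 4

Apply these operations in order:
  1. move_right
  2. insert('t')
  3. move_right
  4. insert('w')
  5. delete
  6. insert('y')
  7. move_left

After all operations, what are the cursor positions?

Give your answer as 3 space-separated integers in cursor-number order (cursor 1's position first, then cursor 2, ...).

Answer: 4 7 11

Derivation:
After op 1 (move_right): buffer="rusijjyaa" (len 9), cursors c1@2 c2@3 c3@5, authorship .........
After op 2 (insert('t')): buffer="rutstijtjyaa" (len 12), cursors c1@3 c2@5 c3@8, authorship ..1.2..3....
After op 3 (move_right): buffer="rutstijtjyaa" (len 12), cursors c1@4 c2@6 c3@9, authorship ..1.2..3....
After op 4 (insert('w')): buffer="rutswtiwjtjwyaa" (len 15), cursors c1@5 c2@8 c3@12, authorship ..1.12.2.3.3...
After op 5 (delete): buffer="rutstijtjyaa" (len 12), cursors c1@4 c2@6 c3@9, authorship ..1.2..3....
After op 6 (insert('y')): buffer="rutsytiyjtjyyaa" (len 15), cursors c1@5 c2@8 c3@12, authorship ..1.12.2.3.3...
After op 7 (move_left): buffer="rutsytiyjtjyyaa" (len 15), cursors c1@4 c2@7 c3@11, authorship ..1.12.2.3.3...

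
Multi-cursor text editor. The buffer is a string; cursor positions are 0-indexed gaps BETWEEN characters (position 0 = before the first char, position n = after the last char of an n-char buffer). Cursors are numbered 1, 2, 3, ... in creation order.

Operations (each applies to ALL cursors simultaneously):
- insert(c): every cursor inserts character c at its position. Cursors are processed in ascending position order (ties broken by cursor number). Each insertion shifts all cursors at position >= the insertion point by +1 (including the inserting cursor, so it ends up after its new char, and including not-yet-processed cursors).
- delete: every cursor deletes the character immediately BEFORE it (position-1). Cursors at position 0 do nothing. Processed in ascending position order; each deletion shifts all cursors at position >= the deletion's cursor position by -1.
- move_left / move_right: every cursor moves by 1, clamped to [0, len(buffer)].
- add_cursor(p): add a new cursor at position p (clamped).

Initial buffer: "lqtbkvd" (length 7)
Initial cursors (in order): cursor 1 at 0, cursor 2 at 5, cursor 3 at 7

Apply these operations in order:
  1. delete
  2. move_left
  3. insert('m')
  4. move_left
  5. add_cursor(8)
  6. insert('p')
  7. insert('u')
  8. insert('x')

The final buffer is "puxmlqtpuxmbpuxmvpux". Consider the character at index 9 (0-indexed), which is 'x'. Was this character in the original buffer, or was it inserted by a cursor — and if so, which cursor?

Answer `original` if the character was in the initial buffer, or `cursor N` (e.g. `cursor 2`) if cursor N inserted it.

Answer: cursor 2

Derivation:
After op 1 (delete): buffer="lqtbv" (len 5), cursors c1@0 c2@4 c3@5, authorship .....
After op 2 (move_left): buffer="lqtbv" (len 5), cursors c1@0 c2@3 c3@4, authorship .....
After op 3 (insert('m')): buffer="mlqtmbmv" (len 8), cursors c1@1 c2@5 c3@7, authorship 1...2.3.
After op 4 (move_left): buffer="mlqtmbmv" (len 8), cursors c1@0 c2@4 c3@6, authorship 1...2.3.
After op 5 (add_cursor(8)): buffer="mlqtmbmv" (len 8), cursors c1@0 c2@4 c3@6 c4@8, authorship 1...2.3.
After op 6 (insert('p')): buffer="pmlqtpmbpmvp" (len 12), cursors c1@1 c2@6 c3@9 c4@12, authorship 11...22.33.4
After op 7 (insert('u')): buffer="pumlqtpumbpumvpu" (len 16), cursors c1@2 c2@8 c3@12 c4@16, authorship 111...222.333.44
After op 8 (insert('x')): buffer="puxmlqtpuxmbpuxmvpux" (len 20), cursors c1@3 c2@10 c3@15 c4@20, authorship 1111...2222.3333.444
Authorship (.=original, N=cursor N): 1 1 1 1 . . . 2 2 2 2 . 3 3 3 3 . 4 4 4
Index 9: author = 2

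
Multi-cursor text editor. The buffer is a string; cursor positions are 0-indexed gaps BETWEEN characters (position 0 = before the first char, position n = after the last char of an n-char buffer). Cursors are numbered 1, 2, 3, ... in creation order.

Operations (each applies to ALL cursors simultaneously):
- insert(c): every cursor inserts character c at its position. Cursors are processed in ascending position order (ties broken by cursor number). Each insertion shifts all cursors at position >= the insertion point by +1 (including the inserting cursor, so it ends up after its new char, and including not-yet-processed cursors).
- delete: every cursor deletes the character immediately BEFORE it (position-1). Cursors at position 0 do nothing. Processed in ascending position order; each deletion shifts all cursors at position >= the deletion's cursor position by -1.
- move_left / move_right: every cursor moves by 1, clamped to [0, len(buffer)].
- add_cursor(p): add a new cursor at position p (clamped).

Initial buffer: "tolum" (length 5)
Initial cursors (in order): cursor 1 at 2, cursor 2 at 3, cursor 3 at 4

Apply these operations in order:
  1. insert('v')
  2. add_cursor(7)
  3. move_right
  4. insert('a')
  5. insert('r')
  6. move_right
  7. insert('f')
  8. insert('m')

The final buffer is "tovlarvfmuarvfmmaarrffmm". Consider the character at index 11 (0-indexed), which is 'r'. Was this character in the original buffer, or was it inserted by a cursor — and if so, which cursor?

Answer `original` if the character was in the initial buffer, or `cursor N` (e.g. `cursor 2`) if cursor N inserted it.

After op 1 (insert('v')): buffer="tovlvuvm" (len 8), cursors c1@3 c2@5 c3@7, authorship ..1.2.3.
After op 2 (add_cursor(7)): buffer="tovlvuvm" (len 8), cursors c1@3 c2@5 c3@7 c4@7, authorship ..1.2.3.
After op 3 (move_right): buffer="tovlvuvm" (len 8), cursors c1@4 c2@6 c3@8 c4@8, authorship ..1.2.3.
After op 4 (insert('a')): buffer="tovlavuavmaa" (len 12), cursors c1@5 c2@8 c3@12 c4@12, authorship ..1.12.23.34
After op 5 (insert('r')): buffer="tovlarvuarvmaarr" (len 16), cursors c1@6 c2@10 c3@16 c4@16, authorship ..1.112.223.3434
After op 6 (move_right): buffer="tovlarvuarvmaarr" (len 16), cursors c1@7 c2@11 c3@16 c4@16, authorship ..1.112.223.3434
After op 7 (insert('f')): buffer="tovlarvfuarvfmaarrff" (len 20), cursors c1@8 c2@13 c3@20 c4@20, authorship ..1.1121.2232.343434
After op 8 (insert('m')): buffer="tovlarvfmuarvfmmaarrffmm" (len 24), cursors c1@9 c2@15 c3@24 c4@24, authorship ..1.11211.22322.34343434
Authorship (.=original, N=cursor N): . . 1 . 1 1 2 1 1 . 2 2 3 2 2 . 3 4 3 4 3 4 3 4
Index 11: author = 2

Answer: cursor 2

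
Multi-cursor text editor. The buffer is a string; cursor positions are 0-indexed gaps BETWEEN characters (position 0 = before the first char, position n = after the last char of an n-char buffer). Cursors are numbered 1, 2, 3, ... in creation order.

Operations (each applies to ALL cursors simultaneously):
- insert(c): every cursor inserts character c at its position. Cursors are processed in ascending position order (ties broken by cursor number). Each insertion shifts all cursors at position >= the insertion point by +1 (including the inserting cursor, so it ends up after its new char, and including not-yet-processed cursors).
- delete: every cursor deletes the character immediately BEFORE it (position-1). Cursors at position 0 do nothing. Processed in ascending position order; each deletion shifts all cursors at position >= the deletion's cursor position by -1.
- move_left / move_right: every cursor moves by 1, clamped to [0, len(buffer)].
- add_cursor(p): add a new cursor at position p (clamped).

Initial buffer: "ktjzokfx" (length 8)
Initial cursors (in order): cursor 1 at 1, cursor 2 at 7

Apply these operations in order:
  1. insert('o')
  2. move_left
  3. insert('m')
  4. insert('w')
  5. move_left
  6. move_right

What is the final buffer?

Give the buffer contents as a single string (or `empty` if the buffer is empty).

Answer: kmwotjzokfmwox

Derivation:
After op 1 (insert('o')): buffer="kotjzokfox" (len 10), cursors c1@2 c2@9, authorship .1......2.
After op 2 (move_left): buffer="kotjzokfox" (len 10), cursors c1@1 c2@8, authorship .1......2.
After op 3 (insert('m')): buffer="kmotjzokfmox" (len 12), cursors c1@2 c2@10, authorship .11......22.
After op 4 (insert('w')): buffer="kmwotjzokfmwox" (len 14), cursors c1@3 c2@12, authorship .111......222.
After op 5 (move_left): buffer="kmwotjzokfmwox" (len 14), cursors c1@2 c2@11, authorship .111......222.
After op 6 (move_right): buffer="kmwotjzokfmwox" (len 14), cursors c1@3 c2@12, authorship .111......222.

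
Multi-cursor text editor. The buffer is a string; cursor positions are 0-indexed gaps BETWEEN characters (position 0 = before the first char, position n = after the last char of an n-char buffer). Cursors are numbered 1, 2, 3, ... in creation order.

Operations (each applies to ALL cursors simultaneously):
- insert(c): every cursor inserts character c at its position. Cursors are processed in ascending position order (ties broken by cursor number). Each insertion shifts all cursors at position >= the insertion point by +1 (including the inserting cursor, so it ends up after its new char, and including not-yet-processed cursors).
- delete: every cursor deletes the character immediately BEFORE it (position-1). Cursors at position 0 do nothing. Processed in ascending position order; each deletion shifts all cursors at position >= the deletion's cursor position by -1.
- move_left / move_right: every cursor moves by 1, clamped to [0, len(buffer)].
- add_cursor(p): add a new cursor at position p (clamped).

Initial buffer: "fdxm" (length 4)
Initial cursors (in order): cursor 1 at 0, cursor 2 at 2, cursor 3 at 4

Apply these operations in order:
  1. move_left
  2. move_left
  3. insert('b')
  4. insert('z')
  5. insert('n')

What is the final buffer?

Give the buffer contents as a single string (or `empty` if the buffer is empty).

Answer: bbzznnfdbznxm

Derivation:
After op 1 (move_left): buffer="fdxm" (len 4), cursors c1@0 c2@1 c3@3, authorship ....
After op 2 (move_left): buffer="fdxm" (len 4), cursors c1@0 c2@0 c3@2, authorship ....
After op 3 (insert('b')): buffer="bbfdbxm" (len 7), cursors c1@2 c2@2 c3@5, authorship 12..3..
After op 4 (insert('z')): buffer="bbzzfdbzxm" (len 10), cursors c1@4 c2@4 c3@8, authorship 1212..33..
After op 5 (insert('n')): buffer="bbzznnfdbznxm" (len 13), cursors c1@6 c2@6 c3@11, authorship 121212..333..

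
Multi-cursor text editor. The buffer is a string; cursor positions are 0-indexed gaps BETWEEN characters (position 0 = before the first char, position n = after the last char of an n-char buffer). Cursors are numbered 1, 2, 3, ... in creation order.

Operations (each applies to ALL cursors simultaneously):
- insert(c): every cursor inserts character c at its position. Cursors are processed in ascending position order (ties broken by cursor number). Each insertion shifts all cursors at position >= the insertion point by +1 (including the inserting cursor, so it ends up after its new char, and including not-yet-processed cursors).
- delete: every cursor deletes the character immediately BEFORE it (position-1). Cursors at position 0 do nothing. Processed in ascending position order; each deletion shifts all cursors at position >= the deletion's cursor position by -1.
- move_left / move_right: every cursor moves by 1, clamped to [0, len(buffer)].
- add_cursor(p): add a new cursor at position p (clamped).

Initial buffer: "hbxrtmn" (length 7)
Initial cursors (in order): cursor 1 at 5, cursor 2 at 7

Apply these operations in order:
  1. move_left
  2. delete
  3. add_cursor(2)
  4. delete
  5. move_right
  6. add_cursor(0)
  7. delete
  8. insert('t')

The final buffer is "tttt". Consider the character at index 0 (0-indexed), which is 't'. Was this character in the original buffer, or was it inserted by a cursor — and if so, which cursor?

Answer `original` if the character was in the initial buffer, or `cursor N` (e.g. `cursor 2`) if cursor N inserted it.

Answer: cursor 1

Derivation:
After op 1 (move_left): buffer="hbxrtmn" (len 7), cursors c1@4 c2@6, authorship .......
After op 2 (delete): buffer="hbxtn" (len 5), cursors c1@3 c2@4, authorship .....
After op 3 (add_cursor(2)): buffer="hbxtn" (len 5), cursors c3@2 c1@3 c2@4, authorship .....
After op 4 (delete): buffer="hn" (len 2), cursors c1@1 c2@1 c3@1, authorship ..
After op 5 (move_right): buffer="hn" (len 2), cursors c1@2 c2@2 c3@2, authorship ..
After op 6 (add_cursor(0)): buffer="hn" (len 2), cursors c4@0 c1@2 c2@2 c3@2, authorship ..
After op 7 (delete): buffer="" (len 0), cursors c1@0 c2@0 c3@0 c4@0, authorship 
After op 8 (insert('t')): buffer="tttt" (len 4), cursors c1@4 c2@4 c3@4 c4@4, authorship 1234
Authorship (.=original, N=cursor N): 1 2 3 4
Index 0: author = 1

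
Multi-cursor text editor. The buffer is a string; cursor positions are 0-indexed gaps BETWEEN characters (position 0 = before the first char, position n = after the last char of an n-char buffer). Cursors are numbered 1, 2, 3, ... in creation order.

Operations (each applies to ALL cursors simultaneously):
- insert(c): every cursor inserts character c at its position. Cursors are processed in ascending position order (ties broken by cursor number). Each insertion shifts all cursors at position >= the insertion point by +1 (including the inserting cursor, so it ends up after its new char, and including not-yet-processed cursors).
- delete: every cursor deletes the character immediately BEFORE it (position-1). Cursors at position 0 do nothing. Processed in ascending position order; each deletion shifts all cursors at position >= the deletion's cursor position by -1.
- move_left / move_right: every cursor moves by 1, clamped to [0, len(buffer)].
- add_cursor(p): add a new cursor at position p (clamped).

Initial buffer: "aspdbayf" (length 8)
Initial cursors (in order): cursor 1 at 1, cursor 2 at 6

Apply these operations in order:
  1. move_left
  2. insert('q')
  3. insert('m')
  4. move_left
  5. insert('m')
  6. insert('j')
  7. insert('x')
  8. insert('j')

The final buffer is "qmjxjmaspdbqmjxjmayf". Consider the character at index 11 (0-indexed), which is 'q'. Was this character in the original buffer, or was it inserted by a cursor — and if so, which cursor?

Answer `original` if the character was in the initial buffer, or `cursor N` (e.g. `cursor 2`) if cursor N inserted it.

Answer: cursor 2

Derivation:
After op 1 (move_left): buffer="aspdbayf" (len 8), cursors c1@0 c2@5, authorship ........
After op 2 (insert('q')): buffer="qaspdbqayf" (len 10), cursors c1@1 c2@7, authorship 1.....2...
After op 3 (insert('m')): buffer="qmaspdbqmayf" (len 12), cursors c1@2 c2@9, authorship 11.....22...
After op 4 (move_left): buffer="qmaspdbqmayf" (len 12), cursors c1@1 c2@8, authorship 11.....22...
After op 5 (insert('m')): buffer="qmmaspdbqmmayf" (len 14), cursors c1@2 c2@10, authorship 111.....222...
After op 6 (insert('j')): buffer="qmjmaspdbqmjmayf" (len 16), cursors c1@3 c2@12, authorship 1111.....2222...
After op 7 (insert('x')): buffer="qmjxmaspdbqmjxmayf" (len 18), cursors c1@4 c2@14, authorship 11111.....22222...
After op 8 (insert('j')): buffer="qmjxjmaspdbqmjxjmayf" (len 20), cursors c1@5 c2@16, authorship 111111.....222222...
Authorship (.=original, N=cursor N): 1 1 1 1 1 1 . . . . . 2 2 2 2 2 2 . . .
Index 11: author = 2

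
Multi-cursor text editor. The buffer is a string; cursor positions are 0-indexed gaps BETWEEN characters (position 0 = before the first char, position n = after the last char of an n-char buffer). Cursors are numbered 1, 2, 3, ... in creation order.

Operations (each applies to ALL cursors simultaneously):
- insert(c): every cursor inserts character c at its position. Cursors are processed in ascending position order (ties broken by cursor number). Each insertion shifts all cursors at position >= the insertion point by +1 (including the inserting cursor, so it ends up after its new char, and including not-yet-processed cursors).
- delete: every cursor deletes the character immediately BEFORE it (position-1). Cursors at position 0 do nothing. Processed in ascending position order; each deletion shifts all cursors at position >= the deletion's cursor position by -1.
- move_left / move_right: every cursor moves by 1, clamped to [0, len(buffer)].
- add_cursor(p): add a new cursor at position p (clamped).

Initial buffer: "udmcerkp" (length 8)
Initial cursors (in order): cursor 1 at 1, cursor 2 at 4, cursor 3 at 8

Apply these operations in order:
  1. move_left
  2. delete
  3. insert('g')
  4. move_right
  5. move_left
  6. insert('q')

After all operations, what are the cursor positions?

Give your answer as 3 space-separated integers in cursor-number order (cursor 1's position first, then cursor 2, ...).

After op 1 (move_left): buffer="udmcerkp" (len 8), cursors c1@0 c2@3 c3@7, authorship ........
After op 2 (delete): buffer="udcerp" (len 6), cursors c1@0 c2@2 c3@5, authorship ......
After op 3 (insert('g')): buffer="gudgcergp" (len 9), cursors c1@1 c2@4 c3@8, authorship 1..2...3.
After op 4 (move_right): buffer="gudgcergp" (len 9), cursors c1@2 c2@5 c3@9, authorship 1..2...3.
After op 5 (move_left): buffer="gudgcergp" (len 9), cursors c1@1 c2@4 c3@8, authorship 1..2...3.
After op 6 (insert('q')): buffer="gqudgqcergqp" (len 12), cursors c1@2 c2@6 c3@11, authorship 11..22...33.

Answer: 2 6 11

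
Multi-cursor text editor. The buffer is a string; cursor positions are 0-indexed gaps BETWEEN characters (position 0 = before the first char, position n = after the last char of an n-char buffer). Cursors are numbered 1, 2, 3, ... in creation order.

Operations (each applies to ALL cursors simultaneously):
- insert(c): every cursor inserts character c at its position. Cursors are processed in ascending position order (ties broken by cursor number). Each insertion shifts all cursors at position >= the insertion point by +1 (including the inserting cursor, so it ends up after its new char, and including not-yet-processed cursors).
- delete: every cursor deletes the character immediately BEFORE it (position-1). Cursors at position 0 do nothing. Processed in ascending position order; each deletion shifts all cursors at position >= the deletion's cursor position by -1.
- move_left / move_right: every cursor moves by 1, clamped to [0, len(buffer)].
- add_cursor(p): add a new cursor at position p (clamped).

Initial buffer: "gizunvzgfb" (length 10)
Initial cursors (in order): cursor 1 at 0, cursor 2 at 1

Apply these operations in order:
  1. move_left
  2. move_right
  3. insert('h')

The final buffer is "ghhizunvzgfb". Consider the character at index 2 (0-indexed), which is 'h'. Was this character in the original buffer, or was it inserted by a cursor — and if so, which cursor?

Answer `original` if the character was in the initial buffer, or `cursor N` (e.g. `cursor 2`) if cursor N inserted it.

After op 1 (move_left): buffer="gizunvzgfb" (len 10), cursors c1@0 c2@0, authorship ..........
After op 2 (move_right): buffer="gizunvzgfb" (len 10), cursors c1@1 c2@1, authorship ..........
After op 3 (insert('h')): buffer="ghhizunvzgfb" (len 12), cursors c1@3 c2@3, authorship .12.........
Authorship (.=original, N=cursor N): . 1 2 . . . . . . . . .
Index 2: author = 2

Answer: cursor 2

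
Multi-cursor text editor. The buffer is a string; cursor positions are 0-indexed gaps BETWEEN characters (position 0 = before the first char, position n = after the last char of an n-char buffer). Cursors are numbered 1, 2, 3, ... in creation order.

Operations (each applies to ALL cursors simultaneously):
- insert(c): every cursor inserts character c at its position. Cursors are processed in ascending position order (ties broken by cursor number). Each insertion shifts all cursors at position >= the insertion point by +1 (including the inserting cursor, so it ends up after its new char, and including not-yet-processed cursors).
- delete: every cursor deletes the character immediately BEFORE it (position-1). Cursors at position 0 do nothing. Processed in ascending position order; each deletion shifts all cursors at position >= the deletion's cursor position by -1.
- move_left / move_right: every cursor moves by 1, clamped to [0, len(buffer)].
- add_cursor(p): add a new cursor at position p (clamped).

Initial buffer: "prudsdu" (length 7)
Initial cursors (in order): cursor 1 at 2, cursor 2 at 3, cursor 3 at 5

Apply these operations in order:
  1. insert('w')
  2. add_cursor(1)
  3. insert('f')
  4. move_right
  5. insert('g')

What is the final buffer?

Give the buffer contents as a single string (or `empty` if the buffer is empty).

Answer: pfrgwfugwfdgswfdgu

Derivation:
After op 1 (insert('w')): buffer="prwuwdswdu" (len 10), cursors c1@3 c2@5 c3@8, authorship ..1.2..3..
After op 2 (add_cursor(1)): buffer="prwuwdswdu" (len 10), cursors c4@1 c1@3 c2@5 c3@8, authorship ..1.2..3..
After op 3 (insert('f')): buffer="pfrwfuwfdswfdu" (len 14), cursors c4@2 c1@5 c2@8 c3@12, authorship .4.11.22..33..
After op 4 (move_right): buffer="pfrwfuwfdswfdu" (len 14), cursors c4@3 c1@6 c2@9 c3@13, authorship .4.11.22..33..
After op 5 (insert('g')): buffer="pfrgwfugwfdgswfdgu" (len 18), cursors c4@4 c1@8 c2@12 c3@17, authorship .4.411.122.2.33.3.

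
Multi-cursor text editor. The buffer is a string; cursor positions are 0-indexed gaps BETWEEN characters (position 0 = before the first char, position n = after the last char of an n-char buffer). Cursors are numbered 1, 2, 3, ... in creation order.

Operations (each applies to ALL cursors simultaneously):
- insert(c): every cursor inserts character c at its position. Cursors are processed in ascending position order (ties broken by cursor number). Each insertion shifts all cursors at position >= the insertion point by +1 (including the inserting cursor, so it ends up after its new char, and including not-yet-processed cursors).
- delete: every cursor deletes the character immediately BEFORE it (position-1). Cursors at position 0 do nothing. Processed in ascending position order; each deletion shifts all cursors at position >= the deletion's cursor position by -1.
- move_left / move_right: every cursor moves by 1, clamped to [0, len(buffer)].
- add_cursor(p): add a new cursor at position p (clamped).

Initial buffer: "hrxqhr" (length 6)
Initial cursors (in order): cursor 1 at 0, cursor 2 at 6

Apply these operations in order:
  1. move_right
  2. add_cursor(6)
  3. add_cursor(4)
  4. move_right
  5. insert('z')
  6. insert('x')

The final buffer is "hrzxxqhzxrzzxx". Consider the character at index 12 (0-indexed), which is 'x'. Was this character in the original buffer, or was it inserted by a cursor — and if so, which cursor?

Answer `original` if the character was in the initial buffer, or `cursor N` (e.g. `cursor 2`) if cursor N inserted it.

After op 1 (move_right): buffer="hrxqhr" (len 6), cursors c1@1 c2@6, authorship ......
After op 2 (add_cursor(6)): buffer="hrxqhr" (len 6), cursors c1@1 c2@6 c3@6, authorship ......
After op 3 (add_cursor(4)): buffer="hrxqhr" (len 6), cursors c1@1 c4@4 c2@6 c3@6, authorship ......
After op 4 (move_right): buffer="hrxqhr" (len 6), cursors c1@2 c4@5 c2@6 c3@6, authorship ......
After op 5 (insert('z')): buffer="hrzxqhzrzz" (len 10), cursors c1@3 c4@7 c2@10 c3@10, authorship ..1...4.23
After op 6 (insert('x')): buffer="hrzxxqhzxrzzxx" (len 14), cursors c1@4 c4@9 c2@14 c3@14, authorship ..11...44.2323
Authorship (.=original, N=cursor N): . . 1 1 . . . 4 4 . 2 3 2 3
Index 12: author = 2

Answer: cursor 2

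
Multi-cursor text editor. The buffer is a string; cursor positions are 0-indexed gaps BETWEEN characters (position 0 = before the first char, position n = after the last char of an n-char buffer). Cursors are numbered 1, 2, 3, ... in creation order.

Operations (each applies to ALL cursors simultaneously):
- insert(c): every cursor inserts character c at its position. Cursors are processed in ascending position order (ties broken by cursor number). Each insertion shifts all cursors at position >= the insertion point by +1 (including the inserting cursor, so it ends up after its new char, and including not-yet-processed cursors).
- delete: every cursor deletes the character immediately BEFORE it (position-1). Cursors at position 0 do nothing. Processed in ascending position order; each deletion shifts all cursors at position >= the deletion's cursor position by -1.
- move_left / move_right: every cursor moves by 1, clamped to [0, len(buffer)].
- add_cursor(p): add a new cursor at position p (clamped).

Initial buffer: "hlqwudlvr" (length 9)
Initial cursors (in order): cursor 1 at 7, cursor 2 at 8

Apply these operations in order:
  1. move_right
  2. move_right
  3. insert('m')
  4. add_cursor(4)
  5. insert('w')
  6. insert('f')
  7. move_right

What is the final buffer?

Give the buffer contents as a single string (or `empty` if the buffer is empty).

After op 1 (move_right): buffer="hlqwudlvr" (len 9), cursors c1@8 c2@9, authorship .........
After op 2 (move_right): buffer="hlqwudlvr" (len 9), cursors c1@9 c2@9, authorship .........
After op 3 (insert('m')): buffer="hlqwudlvrmm" (len 11), cursors c1@11 c2@11, authorship .........12
After op 4 (add_cursor(4)): buffer="hlqwudlvrmm" (len 11), cursors c3@4 c1@11 c2@11, authorship .........12
After op 5 (insert('w')): buffer="hlqwwudlvrmmww" (len 14), cursors c3@5 c1@14 c2@14, authorship ....3.....1212
After op 6 (insert('f')): buffer="hlqwwfudlvrmmwwff" (len 17), cursors c3@6 c1@17 c2@17, authorship ....33.....121212
After op 7 (move_right): buffer="hlqwwfudlvrmmwwff" (len 17), cursors c3@7 c1@17 c2@17, authorship ....33.....121212

Answer: hlqwwfudlvrmmwwff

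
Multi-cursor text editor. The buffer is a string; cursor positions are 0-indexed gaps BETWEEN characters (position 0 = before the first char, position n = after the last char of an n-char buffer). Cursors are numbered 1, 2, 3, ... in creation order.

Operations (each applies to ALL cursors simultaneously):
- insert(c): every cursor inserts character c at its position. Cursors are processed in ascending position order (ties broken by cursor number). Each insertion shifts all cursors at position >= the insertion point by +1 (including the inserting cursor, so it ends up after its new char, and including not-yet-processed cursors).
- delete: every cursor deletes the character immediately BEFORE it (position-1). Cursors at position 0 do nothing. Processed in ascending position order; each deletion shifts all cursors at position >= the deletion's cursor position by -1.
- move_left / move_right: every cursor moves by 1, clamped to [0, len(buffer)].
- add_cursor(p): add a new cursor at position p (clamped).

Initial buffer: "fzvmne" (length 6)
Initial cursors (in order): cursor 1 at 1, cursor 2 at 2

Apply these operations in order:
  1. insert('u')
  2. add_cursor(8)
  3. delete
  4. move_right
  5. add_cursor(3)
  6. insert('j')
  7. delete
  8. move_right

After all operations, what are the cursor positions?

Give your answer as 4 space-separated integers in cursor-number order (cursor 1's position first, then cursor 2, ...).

Answer: 3 4 5 4

Derivation:
After op 1 (insert('u')): buffer="fuzuvmne" (len 8), cursors c1@2 c2@4, authorship .1.2....
After op 2 (add_cursor(8)): buffer="fuzuvmne" (len 8), cursors c1@2 c2@4 c3@8, authorship .1.2....
After op 3 (delete): buffer="fzvmn" (len 5), cursors c1@1 c2@2 c3@5, authorship .....
After op 4 (move_right): buffer="fzvmn" (len 5), cursors c1@2 c2@3 c3@5, authorship .....
After op 5 (add_cursor(3)): buffer="fzvmn" (len 5), cursors c1@2 c2@3 c4@3 c3@5, authorship .....
After op 6 (insert('j')): buffer="fzjvjjmnj" (len 9), cursors c1@3 c2@6 c4@6 c3@9, authorship ..1.24..3
After op 7 (delete): buffer="fzvmn" (len 5), cursors c1@2 c2@3 c4@3 c3@5, authorship .....
After op 8 (move_right): buffer="fzvmn" (len 5), cursors c1@3 c2@4 c4@4 c3@5, authorship .....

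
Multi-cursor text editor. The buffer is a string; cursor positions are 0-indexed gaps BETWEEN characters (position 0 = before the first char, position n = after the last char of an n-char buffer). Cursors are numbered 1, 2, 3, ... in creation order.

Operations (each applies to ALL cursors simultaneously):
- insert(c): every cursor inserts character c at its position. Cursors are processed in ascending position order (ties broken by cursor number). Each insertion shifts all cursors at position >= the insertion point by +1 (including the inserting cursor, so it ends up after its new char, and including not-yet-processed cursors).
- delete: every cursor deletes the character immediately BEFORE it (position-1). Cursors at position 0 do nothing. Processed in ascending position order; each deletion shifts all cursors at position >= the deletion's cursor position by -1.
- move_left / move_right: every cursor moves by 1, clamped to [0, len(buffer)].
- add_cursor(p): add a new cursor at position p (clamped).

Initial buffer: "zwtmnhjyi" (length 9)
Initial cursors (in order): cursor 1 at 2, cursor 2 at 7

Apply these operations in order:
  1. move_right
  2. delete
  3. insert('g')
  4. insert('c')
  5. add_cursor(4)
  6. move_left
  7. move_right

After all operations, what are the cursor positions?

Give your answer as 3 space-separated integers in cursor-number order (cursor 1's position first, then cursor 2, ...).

After op 1 (move_right): buffer="zwtmnhjyi" (len 9), cursors c1@3 c2@8, authorship .........
After op 2 (delete): buffer="zwmnhji" (len 7), cursors c1@2 c2@6, authorship .......
After op 3 (insert('g')): buffer="zwgmnhjgi" (len 9), cursors c1@3 c2@8, authorship ..1....2.
After op 4 (insert('c')): buffer="zwgcmnhjgci" (len 11), cursors c1@4 c2@10, authorship ..11....22.
After op 5 (add_cursor(4)): buffer="zwgcmnhjgci" (len 11), cursors c1@4 c3@4 c2@10, authorship ..11....22.
After op 6 (move_left): buffer="zwgcmnhjgci" (len 11), cursors c1@3 c3@3 c2@9, authorship ..11....22.
After op 7 (move_right): buffer="zwgcmnhjgci" (len 11), cursors c1@4 c3@4 c2@10, authorship ..11....22.

Answer: 4 10 4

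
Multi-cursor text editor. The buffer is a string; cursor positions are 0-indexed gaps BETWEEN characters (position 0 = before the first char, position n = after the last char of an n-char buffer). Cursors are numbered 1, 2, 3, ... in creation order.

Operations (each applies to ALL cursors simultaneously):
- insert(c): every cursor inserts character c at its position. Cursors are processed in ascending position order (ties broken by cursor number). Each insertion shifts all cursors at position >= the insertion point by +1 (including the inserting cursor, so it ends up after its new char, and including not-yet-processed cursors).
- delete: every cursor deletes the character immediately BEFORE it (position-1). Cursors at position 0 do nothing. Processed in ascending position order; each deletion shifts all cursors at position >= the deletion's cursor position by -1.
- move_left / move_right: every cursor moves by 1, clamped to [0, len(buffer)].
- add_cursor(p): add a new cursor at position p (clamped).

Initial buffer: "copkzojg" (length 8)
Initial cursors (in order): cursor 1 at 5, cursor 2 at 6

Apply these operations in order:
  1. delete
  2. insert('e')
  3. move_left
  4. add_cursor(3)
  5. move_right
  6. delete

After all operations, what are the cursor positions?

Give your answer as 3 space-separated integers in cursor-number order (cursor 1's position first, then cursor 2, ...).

Answer: 3 3 3

Derivation:
After op 1 (delete): buffer="copkjg" (len 6), cursors c1@4 c2@4, authorship ......
After op 2 (insert('e')): buffer="copkeejg" (len 8), cursors c1@6 c2@6, authorship ....12..
After op 3 (move_left): buffer="copkeejg" (len 8), cursors c1@5 c2@5, authorship ....12..
After op 4 (add_cursor(3)): buffer="copkeejg" (len 8), cursors c3@3 c1@5 c2@5, authorship ....12..
After op 5 (move_right): buffer="copkeejg" (len 8), cursors c3@4 c1@6 c2@6, authorship ....12..
After op 6 (delete): buffer="copjg" (len 5), cursors c1@3 c2@3 c3@3, authorship .....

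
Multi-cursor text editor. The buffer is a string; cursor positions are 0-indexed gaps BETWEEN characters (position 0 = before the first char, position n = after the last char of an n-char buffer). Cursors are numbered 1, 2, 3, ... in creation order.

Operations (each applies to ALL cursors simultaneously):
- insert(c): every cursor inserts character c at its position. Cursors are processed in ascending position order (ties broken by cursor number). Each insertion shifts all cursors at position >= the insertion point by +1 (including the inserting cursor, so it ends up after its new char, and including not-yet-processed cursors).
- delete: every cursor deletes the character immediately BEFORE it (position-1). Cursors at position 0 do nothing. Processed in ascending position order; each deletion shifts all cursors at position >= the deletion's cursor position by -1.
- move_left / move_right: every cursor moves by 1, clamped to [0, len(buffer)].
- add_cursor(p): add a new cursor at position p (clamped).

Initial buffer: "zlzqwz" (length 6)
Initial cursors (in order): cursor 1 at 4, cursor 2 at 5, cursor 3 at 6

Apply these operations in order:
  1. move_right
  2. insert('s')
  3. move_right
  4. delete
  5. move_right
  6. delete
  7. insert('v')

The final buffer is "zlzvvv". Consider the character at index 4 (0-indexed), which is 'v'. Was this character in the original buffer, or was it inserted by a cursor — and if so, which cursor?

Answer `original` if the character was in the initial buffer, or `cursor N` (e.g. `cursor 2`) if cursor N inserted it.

After op 1 (move_right): buffer="zlzqwz" (len 6), cursors c1@5 c2@6 c3@6, authorship ......
After op 2 (insert('s')): buffer="zlzqwszss" (len 9), cursors c1@6 c2@9 c3@9, authorship .....1.23
After op 3 (move_right): buffer="zlzqwszss" (len 9), cursors c1@7 c2@9 c3@9, authorship .....1.23
After op 4 (delete): buffer="zlzqws" (len 6), cursors c1@6 c2@6 c3@6, authorship .....1
After op 5 (move_right): buffer="zlzqws" (len 6), cursors c1@6 c2@6 c3@6, authorship .....1
After op 6 (delete): buffer="zlz" (len 3), cursors c1@3 c2@3 c3@3, authorship ...
After op 7 (insert('v')): buffer="zlzvvv" (len 6), cursors c1@6 c2@6 c3@6, authorship ...123
Authorship (.=original, N=cursor N): . . . 1 2 3
Index 4: author = 2

Answer: cursor 2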